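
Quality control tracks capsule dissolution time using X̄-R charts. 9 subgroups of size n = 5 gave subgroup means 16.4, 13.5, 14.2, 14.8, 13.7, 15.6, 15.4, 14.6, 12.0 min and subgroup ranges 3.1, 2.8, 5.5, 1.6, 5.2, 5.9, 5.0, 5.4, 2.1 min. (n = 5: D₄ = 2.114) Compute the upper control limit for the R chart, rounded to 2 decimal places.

R̄ = (3.1 + 2.8 + 5.5 + 1.6 + 5.2 + 5.9 + 5.0 + 5.4 + 2.1) / 9 = 36.6000 / 9 = 4.0667
UCL_R = D₄·R̄ = 2.114 × 4.0667 = 8.5969

8.60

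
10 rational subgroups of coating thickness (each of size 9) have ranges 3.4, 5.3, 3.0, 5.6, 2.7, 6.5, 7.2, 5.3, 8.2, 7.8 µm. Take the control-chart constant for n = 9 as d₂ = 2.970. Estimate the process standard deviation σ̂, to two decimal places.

R̄ = (3.4 + 5.3 + 3.0 + 5.6 + 2.7 + 6.5 + 7.2 + 5.3 + 8.2 + 7.8) / 10 = 5.5000
σ̂ = R̄ / d₂ = 5.5000 / 2.970 = 1.8519

1.85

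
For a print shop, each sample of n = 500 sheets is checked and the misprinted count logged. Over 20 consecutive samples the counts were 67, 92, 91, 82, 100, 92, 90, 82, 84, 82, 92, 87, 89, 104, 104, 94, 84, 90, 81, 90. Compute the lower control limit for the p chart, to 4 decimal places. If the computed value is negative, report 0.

0.1264

p̄ = Σdᵢ / (k·n) = 1777 / (20 × 500) = 0.17770
LCL = p̄ − 3·√(p̄(1−p̄)/n) = 0.17770 − 3 × 0.01710 = 0.12641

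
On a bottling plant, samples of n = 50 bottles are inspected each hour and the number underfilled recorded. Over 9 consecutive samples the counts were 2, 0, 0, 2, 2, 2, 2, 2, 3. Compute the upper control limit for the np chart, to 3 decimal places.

p̄ = Σdᵢ / (k·n) = 15 / (9 × 50) = 0.03333
UCL = np̄ + 3·√(np̄(1−p̄)) = 1.6667 + 3 × √(1.6667×0.96667) = 1.6667 + 3 × 1.2693 = 5.4746

5.475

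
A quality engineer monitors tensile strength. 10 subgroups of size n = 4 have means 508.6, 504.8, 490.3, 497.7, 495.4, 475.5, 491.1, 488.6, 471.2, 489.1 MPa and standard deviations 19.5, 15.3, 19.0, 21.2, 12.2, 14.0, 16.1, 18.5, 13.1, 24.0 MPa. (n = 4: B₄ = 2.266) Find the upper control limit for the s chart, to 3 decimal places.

39.179

s̄ = (19.5 + 15.3 + 19.0 + 21.2 + 12.2 + 14.0 + 16.1 + 18.5 + 13.1 + 24.0) / 10 = 17.2900
UCL_s = B₄·s̄ = 2.266 × 17.2900 = 39.1791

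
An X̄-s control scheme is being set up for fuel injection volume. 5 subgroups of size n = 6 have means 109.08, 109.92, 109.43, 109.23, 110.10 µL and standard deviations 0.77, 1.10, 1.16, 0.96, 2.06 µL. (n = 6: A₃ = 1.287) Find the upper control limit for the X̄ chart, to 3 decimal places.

X̄̄ = (109.08 + 109.92 + 109.43 + 109.23 + 110.10) / 5 = 109.5520
s̄ = (0.77 + 1.10 + 1.16 + 0.96 + 2.06) / 5 = 1.2100
UCL = X̄̄ + A₃·s̄ = 109.5520 + 1.287 × 1.2100 = 111.1093

111.109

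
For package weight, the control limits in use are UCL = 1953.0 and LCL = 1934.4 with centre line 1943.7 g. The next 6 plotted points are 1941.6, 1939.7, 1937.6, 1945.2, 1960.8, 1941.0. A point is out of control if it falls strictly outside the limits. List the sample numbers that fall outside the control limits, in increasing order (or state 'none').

Compare each point to [1934.4, 1953.0]: sample 5 = 1960.8 > UCL.

5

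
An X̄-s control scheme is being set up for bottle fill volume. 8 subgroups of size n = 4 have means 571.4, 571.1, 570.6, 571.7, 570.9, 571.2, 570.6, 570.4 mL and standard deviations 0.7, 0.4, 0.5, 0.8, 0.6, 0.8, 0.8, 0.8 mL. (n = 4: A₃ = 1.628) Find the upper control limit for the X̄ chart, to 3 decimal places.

572.086

X̄̄ = (571.4 + 571.1 + 570.6 + 571.7 + 570.9 + 571.2 + 570.6 + 570.4) / 8 = 570.9875
s̄ = (0.7 + 0.4 + 0.5 + 0.8 + 0.6 + 0.8 + 0.8 + 0.8) / 8 = 0.6750
UCL = X̄̄ + A₃·s̄ = 570.9875 + 1.628 × 0.6750 = 572.0864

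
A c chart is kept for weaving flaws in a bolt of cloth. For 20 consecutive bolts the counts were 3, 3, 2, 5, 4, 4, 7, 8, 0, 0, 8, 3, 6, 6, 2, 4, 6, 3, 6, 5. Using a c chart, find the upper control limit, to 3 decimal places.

10.435

c̄ = (3 + 3 + 2 + 5 + 4 + 4 + 7 + 8 + 0 + 0 + 8 + 3 + 6 + 6 + 2 + 4 + 6 + 3 + 6 + 5) / 20 = 85 / 20 = 4.2500
UCL = c̄ + 3√c̄ = 4.2500 + 3 × √4.2500 = 4.2500 + 3 × 2.0616 = 10.4347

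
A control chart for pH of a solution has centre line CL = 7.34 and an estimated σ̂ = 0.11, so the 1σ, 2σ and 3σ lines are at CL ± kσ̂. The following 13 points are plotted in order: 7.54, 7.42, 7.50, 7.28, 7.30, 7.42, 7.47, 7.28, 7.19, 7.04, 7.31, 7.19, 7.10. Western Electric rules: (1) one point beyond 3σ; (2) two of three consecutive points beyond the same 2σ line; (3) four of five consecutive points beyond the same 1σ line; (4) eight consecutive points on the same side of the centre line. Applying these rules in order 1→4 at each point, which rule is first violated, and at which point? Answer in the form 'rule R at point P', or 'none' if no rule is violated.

rule 3 at point 13

Zone of each point (C = within 1σ̂, B = 1σ̂–2σ̂, A = 2σ̂–3σ̂, * = beyond 3σ̂; sign = side of CL): 1:+B, 2:+C, 3:+B, 4:-C, 5:-C, 6:+C, 7:+B, 8:-C, 9:-B, 10:-A, 11:-C, 12:-B, 13:-A
Rule 3 (four of five consecutive points beyond the same 1σ limit) is satisfied at point 13.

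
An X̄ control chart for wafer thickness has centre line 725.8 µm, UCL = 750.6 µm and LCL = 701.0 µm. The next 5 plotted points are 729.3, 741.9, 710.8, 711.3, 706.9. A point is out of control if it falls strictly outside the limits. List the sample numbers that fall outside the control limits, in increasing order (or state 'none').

none

All 5 points lie within [701.0, 750.6].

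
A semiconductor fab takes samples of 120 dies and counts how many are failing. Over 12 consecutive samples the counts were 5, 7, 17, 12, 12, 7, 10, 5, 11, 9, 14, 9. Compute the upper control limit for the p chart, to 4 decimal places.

p̄ = Σdᵢ / (k·n) = 118 / (12 × 120) = 0.08194
UCL = p̄ + 3·√(p̄(1−p̄)/n) = 0.08194 + 3 × √(0.08194×0.91806/120) = 0.08194 + 3 × 0.02504 = 0.15706

0.1571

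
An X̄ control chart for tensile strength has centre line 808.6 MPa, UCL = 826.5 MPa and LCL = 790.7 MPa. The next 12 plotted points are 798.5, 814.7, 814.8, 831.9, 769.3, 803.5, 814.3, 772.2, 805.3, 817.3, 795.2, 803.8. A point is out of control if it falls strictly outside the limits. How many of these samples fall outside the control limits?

3

Compare each point to [790.7, 826.5]: sample 4 = 831.9 > UCL; sample 5 = 769.3 < LCL; sample 8 = 772.2 < LCL.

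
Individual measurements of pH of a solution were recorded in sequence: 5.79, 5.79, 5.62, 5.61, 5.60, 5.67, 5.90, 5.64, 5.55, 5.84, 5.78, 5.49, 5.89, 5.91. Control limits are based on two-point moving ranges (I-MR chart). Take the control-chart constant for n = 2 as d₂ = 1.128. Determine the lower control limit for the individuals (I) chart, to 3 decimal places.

5.331

X̄ = (5.79 + 5.79 + 5.62 + 5.61 + 5.60 + 5.67 + 5.90 + 5.64 + 5.55 + 5.84 + 5.78 + 5.49 + 5.89 + 5.91) / 14 = 5.7200
Moving ranges: 0.00, 0.17, 0.01, 0.01, 0.07, 0.23, 0.26, 0.09, 0.29, 0.06, 0.29, 0.40, 0.02; M̄R̄ = 1.9000 / 13 = 0.1462
LCL = X̄ − 3·M̄R̄/d₂ = 5.7200 − 3 × 0.1462 / 1.128 = 5.3313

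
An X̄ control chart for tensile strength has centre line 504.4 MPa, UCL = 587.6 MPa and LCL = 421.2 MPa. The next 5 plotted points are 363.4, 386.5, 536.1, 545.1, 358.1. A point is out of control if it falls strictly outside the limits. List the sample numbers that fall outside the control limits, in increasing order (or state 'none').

Compare each point to [421.2, 587.6]: sample 1 = 363.4 < LCL; sample 2 = 386.5 < LCL; sample 5 = 358.1 < LCL.

1, 2, 5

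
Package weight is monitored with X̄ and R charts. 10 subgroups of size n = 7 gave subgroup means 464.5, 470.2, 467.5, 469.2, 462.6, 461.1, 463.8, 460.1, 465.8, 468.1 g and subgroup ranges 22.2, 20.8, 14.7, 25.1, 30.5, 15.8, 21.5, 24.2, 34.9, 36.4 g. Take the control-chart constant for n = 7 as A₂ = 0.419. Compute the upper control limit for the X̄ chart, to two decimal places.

X̄̄ = (464.5 + 470.2 + 467.5 + 469.2 + 462.6 + 461.1 + 463.8 + 460.1 + 465.8 + 468.1) / 10 = 4652.9000 / 10 = 465.2900
R̄ = (22.2 + 20.8 + 14.7 + 25.1 + 30.5 + 15.8 + 21.5 + 24.2 + 34.9 + 36.4) / 10 = 246.1000 / 10 = 24.6100
UCL = X̄̄ + A₂·R̄ = 465.2900 + 0.419 × 24.6100 = 475.6016

475.60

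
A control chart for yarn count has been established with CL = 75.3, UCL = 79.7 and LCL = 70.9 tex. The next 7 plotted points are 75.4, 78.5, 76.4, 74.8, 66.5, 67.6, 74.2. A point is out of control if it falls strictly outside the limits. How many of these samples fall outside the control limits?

2

Compare each point to [70.9, 79.7]: sample 5 = 66.5 < LCL; sample 6 = 67.6 < LCL.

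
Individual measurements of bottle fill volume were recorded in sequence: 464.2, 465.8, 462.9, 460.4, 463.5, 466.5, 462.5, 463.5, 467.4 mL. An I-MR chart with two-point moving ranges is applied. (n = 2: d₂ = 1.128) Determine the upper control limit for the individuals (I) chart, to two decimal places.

471.39

X̄ = (464.2 + 465.8 + 462.9 + 460.4 + 463.5 + 466.5 + 462.5 + 463.5 + 467.4) / 9 = 464.0778
Moving ranges: 1.6, 2.9, 2.5, 3.1, 3.0, 4.0, 1.0, 3.9; M̄R̄ = 22.0000 / 8 = 2.7500
UCL = X̄ + 3·M̄R̄/d₂ = 464.0778 + 3 × 2.7500 / 1.128 = 471.3916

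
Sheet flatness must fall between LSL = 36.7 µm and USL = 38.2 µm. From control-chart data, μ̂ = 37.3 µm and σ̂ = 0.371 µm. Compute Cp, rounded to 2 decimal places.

0.67

Cp = (USL − LSL) / (6σ̂) = (38.2 − 36.7) / (6 × 0.371) = 1.5000 / 2.2260 = 0.6739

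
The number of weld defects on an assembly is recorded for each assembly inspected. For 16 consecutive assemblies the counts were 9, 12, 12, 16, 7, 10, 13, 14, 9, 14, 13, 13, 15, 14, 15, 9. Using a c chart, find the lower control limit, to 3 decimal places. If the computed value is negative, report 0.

1.714

c̄ = (9 + 12 + 12 + 16 + 7 + 10 + 13 + 14 + 9 + 14 + 13 + 13 + 15 + 14 + 15 + 9) / 16 = 195 / 16 = 12.1875
LCL = c̄ − 3√c̄ = 12.1875 − 3 × 3.4911 = 1.7143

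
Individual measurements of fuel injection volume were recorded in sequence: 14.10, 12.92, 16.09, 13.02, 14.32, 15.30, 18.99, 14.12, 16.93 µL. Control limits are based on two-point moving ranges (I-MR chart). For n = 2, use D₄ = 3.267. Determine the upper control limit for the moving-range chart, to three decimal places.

8.604

Moving ranges: 1.18, 3.17, 3.07, 1.30, 0.98, 3.69, 4.87, 2.81; M̄R̄ = 21.0700 / 8 = 2.6338
UCL_MR = D₄·M̄R̄ = 3.267 × 2.6338 = 8.6045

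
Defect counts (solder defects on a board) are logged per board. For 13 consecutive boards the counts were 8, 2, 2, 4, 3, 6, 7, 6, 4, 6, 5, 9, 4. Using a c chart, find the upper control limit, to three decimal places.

c̄ = (8 + 2 + 2 + 4 + 3 + 6 + 7 + 6 + 4 + 6 + 5 + 9 + 4) / 13 = 66 / 13 = 5.0769
UCL = c̄ + 3√c̄ = 5.0769 + 3 × √5.0769 = 5.0769 + 3 × 2.2532 = 11.8365

11.837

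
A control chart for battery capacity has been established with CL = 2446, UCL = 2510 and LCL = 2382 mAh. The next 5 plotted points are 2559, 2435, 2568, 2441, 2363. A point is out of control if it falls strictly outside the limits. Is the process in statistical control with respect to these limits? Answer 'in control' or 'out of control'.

out of control

Compare each point to [2382, 2510]: sample 1 = 2559 > UCL; sample 3 = 2568 > UCL; sample 5 = 2363 < LCL.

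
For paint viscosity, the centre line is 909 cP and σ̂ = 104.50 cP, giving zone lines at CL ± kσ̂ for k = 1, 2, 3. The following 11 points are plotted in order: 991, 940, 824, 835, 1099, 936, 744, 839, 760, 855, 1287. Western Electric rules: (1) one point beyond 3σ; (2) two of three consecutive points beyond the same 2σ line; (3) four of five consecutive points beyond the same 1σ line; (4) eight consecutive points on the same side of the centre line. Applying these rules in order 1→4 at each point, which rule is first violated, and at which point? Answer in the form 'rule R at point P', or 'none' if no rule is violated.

rule 1 at point 11

Zone of each point (C = within 1σ̂, B = 1σ̂–2σ̂, A = 2σ̂–3σ̂, * = beyond 3σ̂; sign = side of CL): 1:+C, 2:+C, 3:-C, 4:-C, 5:+B, 6:+C, 7:-B, 8:-C, 9:-B, 10:-C, 11:+*
Rule 1 (one point beyond the 3σ limits) is satisfied at point 11.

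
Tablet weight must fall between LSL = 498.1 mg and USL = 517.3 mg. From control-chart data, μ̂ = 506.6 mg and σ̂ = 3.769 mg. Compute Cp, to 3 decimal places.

Cp = (USL − LSL) / (6σ̂) = (517.3 − 498.1) / (6 × 3.769) = 19.2000 / 22.6140 = 0.8490

0.849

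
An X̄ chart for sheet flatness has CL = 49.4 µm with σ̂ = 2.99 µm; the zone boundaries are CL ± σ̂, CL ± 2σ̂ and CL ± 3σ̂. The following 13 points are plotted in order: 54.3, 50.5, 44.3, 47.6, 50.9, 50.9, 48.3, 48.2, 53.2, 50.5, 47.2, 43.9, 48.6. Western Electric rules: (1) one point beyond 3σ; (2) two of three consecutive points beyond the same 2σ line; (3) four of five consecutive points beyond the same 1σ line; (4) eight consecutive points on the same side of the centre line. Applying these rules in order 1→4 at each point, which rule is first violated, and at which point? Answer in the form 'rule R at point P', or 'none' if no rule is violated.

none

Zone of each point (C = within 1σ̂, B = 1σ̂–2σ̂, A = 2σ̂–3σ̂, * = beyond 3σ̂; sign = side of CL): 1:+B, 2:+C, 3:-B, 4:-C, 5:+C, 6:+C, 7:-C, 8:-C, 9:+B, 10:+C, 11:-C, 12:-B, 13:-C
No rule fires across all 13 points.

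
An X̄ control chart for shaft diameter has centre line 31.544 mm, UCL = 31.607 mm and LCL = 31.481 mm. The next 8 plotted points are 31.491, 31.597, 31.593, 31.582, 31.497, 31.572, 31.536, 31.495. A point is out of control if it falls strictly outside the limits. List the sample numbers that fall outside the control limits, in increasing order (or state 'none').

All 8 points lie within [31.481, 31.607].

none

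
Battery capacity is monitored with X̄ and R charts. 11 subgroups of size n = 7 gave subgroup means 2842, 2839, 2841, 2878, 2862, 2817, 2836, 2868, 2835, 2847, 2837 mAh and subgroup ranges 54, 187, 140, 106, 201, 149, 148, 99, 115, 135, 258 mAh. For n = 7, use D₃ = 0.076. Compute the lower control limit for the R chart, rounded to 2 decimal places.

R̄ = (54 + 187 + 140 + 106 + 201 + 149 + 148 + 99 + 115 + 135 + 258) / 11 = 1592.0000 / 11 = 144.7273
LCL_R = D₃·R̄ = 0.076 × 144.7273 = 10.9993

11.00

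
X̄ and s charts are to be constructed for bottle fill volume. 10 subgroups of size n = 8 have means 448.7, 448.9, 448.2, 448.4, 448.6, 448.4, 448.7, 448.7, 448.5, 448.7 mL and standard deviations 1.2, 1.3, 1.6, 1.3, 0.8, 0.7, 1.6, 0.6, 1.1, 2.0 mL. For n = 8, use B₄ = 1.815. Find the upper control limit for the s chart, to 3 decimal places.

s̄ = (1.2 + 1.3 + 1.6 + 1.3 + 0.8 + 0.7 + 1.6 + 0.6 + 1.1 + 2.0) / 10 = 1.2200
UCL_s = B₄·s̄ = 1.815 × 1.2200 = 2.2143

2.214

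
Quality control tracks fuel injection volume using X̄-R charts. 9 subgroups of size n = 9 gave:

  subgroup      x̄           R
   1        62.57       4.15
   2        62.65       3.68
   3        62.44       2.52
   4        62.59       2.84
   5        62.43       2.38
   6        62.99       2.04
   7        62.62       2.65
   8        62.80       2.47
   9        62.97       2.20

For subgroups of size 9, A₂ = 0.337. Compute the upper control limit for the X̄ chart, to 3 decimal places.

63.607

X̄̄ = (62.57 + 62.65 + 62.44 + 62.59 + 62.43 + 62.99 + 62.62 + 62.80 + 62.97) / 9 = 564.0600 / 9 = 62.6733
R̄ = (4.15 + 3.68 + 2.52 + 2.84 + 2.38 + 2.04 + 2.65 + 2.47 + 2.20) / 9 = 24.9300 / 9 = 2.7700
UCL = X̄̄ + A₂·R̄ = 62.6733 + 0.337 × 2.7700 = 63.6068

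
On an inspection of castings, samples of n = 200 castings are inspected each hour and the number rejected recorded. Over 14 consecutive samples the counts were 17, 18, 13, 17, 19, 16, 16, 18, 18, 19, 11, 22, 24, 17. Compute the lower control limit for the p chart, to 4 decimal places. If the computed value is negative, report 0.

0.0276

p̄ = Σdᵢ / (k·n) = 245 / (14 × 200) = 0.08750
LCL = p̄ − 3·√(p̄(1−p̄)/n) = 0.08750 − 3 × 0.01998 = 0.02756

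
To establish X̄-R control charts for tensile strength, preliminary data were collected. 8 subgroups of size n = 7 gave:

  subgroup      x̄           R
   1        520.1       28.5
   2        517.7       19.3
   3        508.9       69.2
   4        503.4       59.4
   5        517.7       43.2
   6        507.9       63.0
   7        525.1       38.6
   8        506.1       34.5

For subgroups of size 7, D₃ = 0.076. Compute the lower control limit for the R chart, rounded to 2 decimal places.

R̄ = (28.5 + 19.3 + 69.2 + 59.4 + 43.2 + 63.0 + 38.6 + 34.5) / 8 = 355.7000 / 8 = 44.4625
LCL_R = D₃·R̄ = 0.076 × 44.4625 = 3.3791

3.38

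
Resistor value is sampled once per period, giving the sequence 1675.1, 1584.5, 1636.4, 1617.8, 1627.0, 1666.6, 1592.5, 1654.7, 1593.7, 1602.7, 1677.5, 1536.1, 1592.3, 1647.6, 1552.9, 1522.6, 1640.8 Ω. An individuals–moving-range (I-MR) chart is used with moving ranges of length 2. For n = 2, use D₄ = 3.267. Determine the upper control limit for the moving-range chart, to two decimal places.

Moving ranges: 90.6, 51.9, 18.6, 9.2, 39.6, 74.1, 62.2, 61.0, 9.0, 74.8, 141.4, 56.2, 55.3, 94.7, 30.3, 118.2; M̄R̄ = 987.1000 / 16 = 61.6938
UCL_MR = D₄·M̄R̄ = 3.267 × 61.6938 = 201.5535

201.55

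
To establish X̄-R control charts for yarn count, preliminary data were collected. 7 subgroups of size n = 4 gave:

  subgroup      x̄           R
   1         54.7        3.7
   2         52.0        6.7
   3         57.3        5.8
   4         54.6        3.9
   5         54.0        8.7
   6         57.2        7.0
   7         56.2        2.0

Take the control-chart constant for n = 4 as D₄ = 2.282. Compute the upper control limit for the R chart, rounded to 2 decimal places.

R̄ = (3.7 + 6.7 + 5.8 + 3.9 + 8.7 + 7.0 + 2.0) / 7 = 37.8000 / 7 = 5.4000
UCL_R = D₄·R̄ = 2.282 × 5.4000 = 12.3228

12.32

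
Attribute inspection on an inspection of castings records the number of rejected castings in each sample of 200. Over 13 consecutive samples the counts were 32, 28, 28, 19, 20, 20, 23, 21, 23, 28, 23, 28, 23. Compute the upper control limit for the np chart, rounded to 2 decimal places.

p̄ = Σdᵢ / (k·n) = 316 / (13 × 200) = 0.12154
UCL = np̄ + 3·√(np̄(1−p̄)) = 24.3077 + 3 × √(24.3077×0.87846) = 24.3077 + 3 × 4.6210 = 38.1706

38.17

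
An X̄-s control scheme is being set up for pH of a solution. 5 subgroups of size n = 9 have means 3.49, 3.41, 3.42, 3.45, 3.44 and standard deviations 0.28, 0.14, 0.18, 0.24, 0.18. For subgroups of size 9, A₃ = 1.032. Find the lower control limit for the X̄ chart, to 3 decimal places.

X̄̄ = (3.49 + 3.41 + 3.42 + 3.45 + 3.44) / 5 = 3.4420
s̄ = (0.28 + 0.14 + 0.18 + 0.24 + 0.18) / 5 = 0.2040
LCL = X̄̄ − A₃·s̄ = 3.4420 − 1.032 × 0.2040 = 3.2315

3.231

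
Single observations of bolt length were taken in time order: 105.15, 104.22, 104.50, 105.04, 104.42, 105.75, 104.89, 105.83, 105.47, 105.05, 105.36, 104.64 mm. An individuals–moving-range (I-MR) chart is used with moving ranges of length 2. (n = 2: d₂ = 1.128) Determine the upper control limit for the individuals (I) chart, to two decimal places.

X̄ = (105.15 + 104.22 + 104.50 + 105.04 + 104.42 + 105.75 + 104.89 + 105.83 + 105.47 + 105.05 + 105.36 + 104.64) / 12 = 105.0267
Moving ranges: 0.93, 0.28, 0.54, 0.62, 1.33, 0.86, 0.94, 0.36, 0.42, 0.31, 0.72; M̄R̄ = 7.3100 / 11 = 0.6645
UCL = X̄ + 3·M̄R̄/d₂ = 105.0267 + 3 × 0.6645 / 1.128 = 106.7941

106.79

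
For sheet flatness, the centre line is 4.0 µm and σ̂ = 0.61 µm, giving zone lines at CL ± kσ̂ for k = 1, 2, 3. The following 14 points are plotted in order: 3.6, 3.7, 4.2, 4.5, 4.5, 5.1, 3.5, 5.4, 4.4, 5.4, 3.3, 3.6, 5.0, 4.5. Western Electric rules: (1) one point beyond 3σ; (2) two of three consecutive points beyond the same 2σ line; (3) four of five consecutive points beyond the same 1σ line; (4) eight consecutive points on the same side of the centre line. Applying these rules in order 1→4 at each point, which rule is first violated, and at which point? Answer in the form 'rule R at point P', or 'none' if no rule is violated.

Zone of each point (C = within 1σ̂, B = 1σ̂–2σ̂, A = 2σ̂–3σ̂, * = beyond 3σ̂; sign = side of CL): 1:-C, 2:-C, 3:+C, 4:+C, 5:+C, 6:+B, 7:-C, 8:+A, 9:+C, 10:+A, 11:-B, 12:-C, 13:+B, 14:+C
Rule 2 (two of three consecutive points beyond the same 2σ limit) is satisfied at point 10.

rule 2 at point 10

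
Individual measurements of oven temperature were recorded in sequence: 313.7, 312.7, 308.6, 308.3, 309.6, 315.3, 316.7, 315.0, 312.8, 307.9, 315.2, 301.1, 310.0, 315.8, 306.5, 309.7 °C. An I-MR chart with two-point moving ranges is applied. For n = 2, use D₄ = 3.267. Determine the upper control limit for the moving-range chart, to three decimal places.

Moving ranges: 1.0, 4.1, 0.3, 1.3, 5.7, 1.4, 1.7, 2.2, 4.9, 7.3, 14.1, 8.9, 5.8, 9.3, 3.2; M̄R̄ = 71.2000 / 15 = 4.7467
UCL_MR = D₄·M̄R̄ = 3.267 × 4.7467 = 15.5074

15.507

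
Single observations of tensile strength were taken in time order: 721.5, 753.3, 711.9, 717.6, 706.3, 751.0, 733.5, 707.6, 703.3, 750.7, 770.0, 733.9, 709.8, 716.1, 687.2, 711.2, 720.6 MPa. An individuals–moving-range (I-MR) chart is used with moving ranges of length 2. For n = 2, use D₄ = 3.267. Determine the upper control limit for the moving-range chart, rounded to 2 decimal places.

77.20

Moving ranges: 31.8, 41.4, 5.7, 11.3, 44.7, 17.5, 25.9, 4.3, 47.4, 19.3, 36.1, 24.1, 6.3, 28.9, 24.0, 9.4; M̄R̄ = 378.1000 / 16 = 23.6313
UCL_MR = D₄·M̄R̄ = 3.267 × 23.6313 = 77.2033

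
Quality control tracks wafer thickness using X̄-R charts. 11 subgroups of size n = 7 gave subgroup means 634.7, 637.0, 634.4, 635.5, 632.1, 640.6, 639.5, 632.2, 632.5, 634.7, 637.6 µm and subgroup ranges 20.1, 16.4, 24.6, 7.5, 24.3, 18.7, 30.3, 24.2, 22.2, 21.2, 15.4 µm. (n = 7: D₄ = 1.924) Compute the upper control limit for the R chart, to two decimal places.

R̄ = (20.1 + 16.4 + 24.6 + 7.5 + 24.3 + 18.7 + 30.3 + 24.2 + 22.2 + 21.2 + 15.4) / 11 = 224.9000 / 11 = 20.4455
UCL_R = D₄·R̄ = 1.924 × 20.4455 = 39.3371

39.34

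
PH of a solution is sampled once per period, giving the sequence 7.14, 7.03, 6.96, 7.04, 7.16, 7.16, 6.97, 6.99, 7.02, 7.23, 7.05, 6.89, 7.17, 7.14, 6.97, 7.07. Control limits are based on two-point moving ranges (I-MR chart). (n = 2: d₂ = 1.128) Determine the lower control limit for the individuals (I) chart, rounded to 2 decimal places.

X̄ = (7.14 + 7.03 + 6.96 + 7.04 + 7.16 + 7.16 + 6.97 + 6.99 + 7.02 + 7.23 + 7.05 + 6.89 + 7.17 + 7.14 + 6.97 + 7.07) / 16 = 7.0619
Moving ranges: 0.11, 0.07, 0.08, 0.12, 0.00, 0.19, 0.02, 0.03, 0.21, 0.18, 0.16, 0.28, 0.03, 0.17, 0.10; M̄R̄ = 1.7500 / 15 = 0.1167
LCL = X̄ − 3·M̄R̄/d₂ = 7.0619 − 3 × 0.1167 / 1.128 = 6.7516

6.75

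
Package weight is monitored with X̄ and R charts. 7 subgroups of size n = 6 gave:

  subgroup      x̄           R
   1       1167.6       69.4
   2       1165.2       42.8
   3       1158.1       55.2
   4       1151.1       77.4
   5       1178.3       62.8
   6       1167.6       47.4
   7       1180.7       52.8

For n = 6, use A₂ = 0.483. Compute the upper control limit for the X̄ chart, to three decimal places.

1195.081

X̄̄ = (1167.6 + 1165.2 + 1158.1 + 1151.1 + 1178.3 + 1167.6 + 1180.7) / 7 = 8168.6000 / 7 = 1166.9429
R̄ = (69.4 + 42.8 + 55.2 + 77.4 + 62.8 + 47.4 + 52.8) / 7 = 407.8000 / 7 = 58.2571
UCL = X̄̄ + A₂·R̄ = 1166.9429 + 0.483 × 58.2571 = 1195.0811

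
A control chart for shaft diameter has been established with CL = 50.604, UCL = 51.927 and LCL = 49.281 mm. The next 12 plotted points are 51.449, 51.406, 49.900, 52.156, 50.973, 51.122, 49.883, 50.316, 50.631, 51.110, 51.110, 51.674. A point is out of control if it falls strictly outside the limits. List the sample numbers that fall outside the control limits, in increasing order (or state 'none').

4

Compare each point to [49.281, 51.927]: sample 4 = 52.156 > UCL.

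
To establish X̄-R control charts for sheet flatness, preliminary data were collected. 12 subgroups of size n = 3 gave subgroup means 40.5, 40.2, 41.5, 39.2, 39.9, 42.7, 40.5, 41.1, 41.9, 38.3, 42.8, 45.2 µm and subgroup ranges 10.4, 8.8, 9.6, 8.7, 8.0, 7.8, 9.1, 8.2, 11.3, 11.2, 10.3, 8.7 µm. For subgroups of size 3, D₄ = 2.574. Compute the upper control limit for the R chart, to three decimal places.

24.045

R̄ = (10.4 + 8.8 + 9.6 + 8.7 + 8.0 + 7.8 + 9.1 + 8.2 + 11.3 + 11.2 + 10.3 + 8.7) / 12 = 112.1000 / 12 = 9.3417
UCL_R = D₄·R̄ = 2.574 × 9.3417 = 24.0454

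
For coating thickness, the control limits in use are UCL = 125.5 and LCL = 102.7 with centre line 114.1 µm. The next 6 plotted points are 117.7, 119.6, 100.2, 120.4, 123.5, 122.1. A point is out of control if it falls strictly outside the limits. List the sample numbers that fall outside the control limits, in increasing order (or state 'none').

Compare each point to [102.7, 125.5]: sample 3 = 100.2 < LCL.

3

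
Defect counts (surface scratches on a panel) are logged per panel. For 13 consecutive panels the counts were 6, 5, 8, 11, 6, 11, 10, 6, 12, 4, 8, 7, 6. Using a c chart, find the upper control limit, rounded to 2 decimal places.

16.01

c̄ = (6 + 5 + 8 + 11 + 6 + 11 + 10 + 6 + 12 + 4 + 8 + 7 + 6) / 13 = 100 / 13 = 7.6923
UCL = c̄ + 3√c̄ = 7.6923 + 3 × √7.6923 = 7.6923 + 3 × 2.7735 = 16.0128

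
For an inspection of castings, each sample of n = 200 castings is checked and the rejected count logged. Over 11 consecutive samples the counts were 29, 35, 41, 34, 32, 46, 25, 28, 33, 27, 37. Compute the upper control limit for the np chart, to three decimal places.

p̄ = Σdᵢ / (k·n) = 367 / (11 × 200) = 0.16682
UCL = np̄ + 3·√(np̄(1−p̄)) = 33.3636 + 3 × √(33.3636×0.83318) = 33.3636 + 3 × 5.2724 = 49.1808

49.181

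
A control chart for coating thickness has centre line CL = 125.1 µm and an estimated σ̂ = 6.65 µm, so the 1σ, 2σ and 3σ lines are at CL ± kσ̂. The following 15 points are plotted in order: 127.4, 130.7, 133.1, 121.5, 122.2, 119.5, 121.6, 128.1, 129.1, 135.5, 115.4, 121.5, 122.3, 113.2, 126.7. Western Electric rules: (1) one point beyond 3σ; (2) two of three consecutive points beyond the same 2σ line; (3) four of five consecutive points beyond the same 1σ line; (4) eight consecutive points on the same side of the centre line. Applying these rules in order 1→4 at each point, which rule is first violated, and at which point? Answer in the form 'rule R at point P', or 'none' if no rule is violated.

Zone of each point (C = within 1σ̂, B = 1σ̂–2σ̂, A = 2σ̂–3σ̂, * = beyond 3σ̂; sign = side of CL): 1:+C, 2:+C, 3:+B, 4:-C, 5:-C, 6:-C, 7:-C, 8:+C, 9:+C, 10:+B, 11:-B, 12:-C, 13:-C, 14:-B, 15:+C
No rule fires across all 15 points.

none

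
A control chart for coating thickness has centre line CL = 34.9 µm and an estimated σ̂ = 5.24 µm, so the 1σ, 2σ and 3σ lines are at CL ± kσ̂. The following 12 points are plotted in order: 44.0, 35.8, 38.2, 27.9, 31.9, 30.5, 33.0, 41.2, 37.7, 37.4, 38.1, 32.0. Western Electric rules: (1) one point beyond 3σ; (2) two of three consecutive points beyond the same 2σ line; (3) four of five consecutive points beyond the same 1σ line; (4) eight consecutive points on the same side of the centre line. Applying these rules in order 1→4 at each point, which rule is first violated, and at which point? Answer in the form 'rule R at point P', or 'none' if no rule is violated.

none

Zone of each point (C = within 1σ̂, B = 1σ̂–2σ̂, A = 2σ̂–3σ̂, * = beyond 3σ̂; sign = side of CL): 1:+B, 2:+C, 3:+C, 4:-B, 5:-C, 6:-C, 7:-C, 8:+B, 9:+C, 10:+C, 11:+C, 12:-C
No rule fires across all 12 points.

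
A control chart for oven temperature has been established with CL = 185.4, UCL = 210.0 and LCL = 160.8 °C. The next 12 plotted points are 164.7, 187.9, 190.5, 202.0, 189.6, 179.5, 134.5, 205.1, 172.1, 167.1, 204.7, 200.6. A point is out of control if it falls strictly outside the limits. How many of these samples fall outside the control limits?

1

Compare each point to [160.8, 210.0]: sample 7 = 134.5 < LCL.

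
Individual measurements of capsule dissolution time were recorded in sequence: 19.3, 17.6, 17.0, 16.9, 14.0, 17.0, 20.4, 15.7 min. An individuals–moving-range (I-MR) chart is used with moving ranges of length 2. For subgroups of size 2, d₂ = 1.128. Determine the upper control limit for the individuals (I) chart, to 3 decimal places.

X̄ = (19.3 + 17.6 + 17.0 + 16.9 + 14.0 + 17.0 + 20.4 + 15.7) / 8 = 17.2375
Moving ranges: 1.7, 0.6, 0.1, 2.9, 3.0, 3.4, 4.7; M̄R̄ = 16.4000 / 7 = 2.3429
UCL = X̄ + 3·M̄R̄/d₂ = 17.2375 + 3 × 2.3429 / 1.128 = 23.4685

23.469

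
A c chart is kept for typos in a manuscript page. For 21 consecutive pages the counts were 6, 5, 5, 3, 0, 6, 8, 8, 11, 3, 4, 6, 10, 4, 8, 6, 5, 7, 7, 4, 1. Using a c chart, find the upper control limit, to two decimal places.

12.65

c̄ = (6 + 5 + 5 + 3 + 0 + 6 + 8 + 8 + 11 + 3 + 4 + 6 + 10 + 4 + 8 + 6 + 5 + 7 + 7 + 4 + 1) / 21 = 117 / 21 = 5.5714
UCL = c̄ + 3√c̄ = 5.5714 + 3 × √5.5714 = 5.5714 + 3 × 2.3604 = 12.6526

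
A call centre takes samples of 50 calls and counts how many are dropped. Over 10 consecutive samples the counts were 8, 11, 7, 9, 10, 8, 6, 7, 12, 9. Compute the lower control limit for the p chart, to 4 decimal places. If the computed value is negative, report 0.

0.0132

p̄ = Σdᵢ / (k·n) = 87 / (10 × 50) = 0.17400
LCL = p̄ − 3·√(p̄(1−p̄)/n) = 0.17400 − 3 × 0.05361 = 0.01316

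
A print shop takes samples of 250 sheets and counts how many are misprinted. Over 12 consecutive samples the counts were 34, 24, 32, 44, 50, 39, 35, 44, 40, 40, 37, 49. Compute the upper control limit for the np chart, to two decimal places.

p̄ = Σdᵢ / (k·n) = 468 / (12 × 250) = 0.15600
UCL = np̄ + 3·√(np̄(1−p̄)) = 39.0000 + 3 × √(39.0000×0.84400) = 39.0000 + 3 × 5.7372 = 56.2117

56.21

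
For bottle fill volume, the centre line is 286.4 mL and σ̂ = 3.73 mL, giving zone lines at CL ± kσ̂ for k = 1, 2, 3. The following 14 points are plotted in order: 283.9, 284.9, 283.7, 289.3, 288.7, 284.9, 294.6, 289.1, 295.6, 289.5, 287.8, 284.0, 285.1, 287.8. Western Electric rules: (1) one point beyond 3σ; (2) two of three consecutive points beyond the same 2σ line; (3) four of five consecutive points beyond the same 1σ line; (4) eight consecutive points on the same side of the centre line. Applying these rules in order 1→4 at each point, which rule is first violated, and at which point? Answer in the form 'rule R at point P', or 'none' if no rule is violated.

rule 2 at point 9

Zone of each point (C = within 1σ̂, B = 1σ̂–2σ̂, A = 2σ̂–3σ̂, * = beyond 3σ̂; sign = side of CL): 1:-C, 2:-C, 3:-C, 4:+C, 5:+C, 6:-C, 7:+A, 8:+C, 9:+A, 10:+C, 11:+C, 12:-C, 13:-C, 14:+C
Rule 2 (two of three consecutive points beyond the same 2σ limit) is satisfied at point 9.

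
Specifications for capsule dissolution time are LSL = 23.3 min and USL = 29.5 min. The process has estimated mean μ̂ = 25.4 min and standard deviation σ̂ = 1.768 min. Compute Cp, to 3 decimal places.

Cp = (USL − LSL) / (6σ̂) = (29.5 − 23.3) / (6 × 1.768) = 6.2000 / 10.6080 = 0.5845

0.584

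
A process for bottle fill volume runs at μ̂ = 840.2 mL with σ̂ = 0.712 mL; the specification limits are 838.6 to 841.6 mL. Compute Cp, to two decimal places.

Cp = (USL − LSL) / (6σ̂) = (841.6 − 838.6) / (6 × 0.712) = 3.0000 / 4.2720 = 0.7022

0.70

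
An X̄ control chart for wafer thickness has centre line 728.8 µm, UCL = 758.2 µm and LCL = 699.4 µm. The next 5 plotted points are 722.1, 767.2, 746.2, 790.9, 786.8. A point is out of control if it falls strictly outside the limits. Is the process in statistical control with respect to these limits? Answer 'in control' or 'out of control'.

Compare each point to [699.4, 758.2]: sample 2 = 767.2 > UCL; sample 4 = 790.9 > UCL; sample 5 = 786.8 > UCL.

out of control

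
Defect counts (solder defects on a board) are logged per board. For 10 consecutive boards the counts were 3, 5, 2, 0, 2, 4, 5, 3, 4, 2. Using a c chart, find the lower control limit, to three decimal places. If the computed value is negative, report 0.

0.000

c̄ = (3 + 5 + 2 + 0 + 2 + 4 + 5 + 3 + 4 + 2) / 10 = 30 / 10 = 3.0000
LCL = c̄ − 3√c̄ = 3.0000 − 3 × 1.7321 = -2.1962 → 0 (cannot be negative)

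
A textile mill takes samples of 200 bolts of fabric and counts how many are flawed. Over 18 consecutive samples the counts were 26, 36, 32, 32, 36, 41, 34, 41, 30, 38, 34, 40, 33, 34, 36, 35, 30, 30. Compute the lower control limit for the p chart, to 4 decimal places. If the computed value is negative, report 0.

p̄ = Σdᵢ / (k·n) = 618 / (18 × 200) = 0.17167
LCL = p̄ − 3·√(p̄(1−p̄)/n) = 0.17167 − 3 × 0.02666 = 0.09167

0.0917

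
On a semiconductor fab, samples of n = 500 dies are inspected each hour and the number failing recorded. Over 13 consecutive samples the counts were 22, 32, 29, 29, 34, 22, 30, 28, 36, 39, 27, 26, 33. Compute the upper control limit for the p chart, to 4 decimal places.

p̄ = Σdᵢ / (k·n) = 387 / (13 × 500) = 0.05954
UCL = p̄ + 3·√(p̄(1−p̄)/n) = 0.05954 + 3 × √(0.05954×0.94046/500) = 0.05954 + 3 × 0.01058 = 0.09129

0.0913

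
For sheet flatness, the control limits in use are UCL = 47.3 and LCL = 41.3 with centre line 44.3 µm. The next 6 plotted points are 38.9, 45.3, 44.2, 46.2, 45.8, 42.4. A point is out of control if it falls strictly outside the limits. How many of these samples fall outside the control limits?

Compare each point to [41.3, 47.3]: sample 1 = 38.9 < LCL.

1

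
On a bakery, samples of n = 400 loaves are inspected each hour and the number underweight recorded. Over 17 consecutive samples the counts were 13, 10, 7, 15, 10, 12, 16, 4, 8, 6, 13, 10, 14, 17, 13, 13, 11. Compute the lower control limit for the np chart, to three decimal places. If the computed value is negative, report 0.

p̄ = Σdᵢ / (k·n) = 192 / (17 × 400) = 0.02824
LCL = np̄ − 3·√(np̄(1−p̄)) = 11.2941 − 3 × 3.3129 = 1.3555

1.355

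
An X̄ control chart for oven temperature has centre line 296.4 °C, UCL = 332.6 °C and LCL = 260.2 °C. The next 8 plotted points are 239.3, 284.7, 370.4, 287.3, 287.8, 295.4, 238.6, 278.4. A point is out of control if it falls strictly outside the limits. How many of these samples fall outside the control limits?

3

Compare each point to [260.2, 332.6]: sample 1 = 239.3 < LCL; sample 3 = 370.4 > UCL; sample 7 = 238.6 < LCL.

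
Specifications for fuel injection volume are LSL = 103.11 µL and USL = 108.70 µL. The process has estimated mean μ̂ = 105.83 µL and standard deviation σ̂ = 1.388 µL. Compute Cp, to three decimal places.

0.671

Cp = (USL − LSL) / (6σ̂) = (108.70 − 103.11) / (6 × 1.388) = 5.5900 / 8.3280 = 0.6712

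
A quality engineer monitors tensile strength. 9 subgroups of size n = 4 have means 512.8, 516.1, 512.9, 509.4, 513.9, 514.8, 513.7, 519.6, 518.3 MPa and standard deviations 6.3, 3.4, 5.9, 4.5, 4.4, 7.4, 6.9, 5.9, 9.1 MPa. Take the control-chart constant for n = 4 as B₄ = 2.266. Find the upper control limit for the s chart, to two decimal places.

13.55

s̄ = (6.3 + 3.4 + 5.9 + 4.5 + 4.4 + 7.4 + 6.9 + 5.9 + 9.1) / 9 = 5.9778
UCL_s = B₄·s̄ = 2.266 × 5.9778 = 13.5456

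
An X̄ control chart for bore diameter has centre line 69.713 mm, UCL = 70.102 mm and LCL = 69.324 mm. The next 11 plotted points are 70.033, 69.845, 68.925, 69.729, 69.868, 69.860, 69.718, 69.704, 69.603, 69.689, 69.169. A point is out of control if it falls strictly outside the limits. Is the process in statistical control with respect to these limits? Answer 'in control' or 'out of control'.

out of control

Compare each point to [69.324, 70.102]: sample 3 = 68.925 < LCL; sample 11 = 69.169 < LCL.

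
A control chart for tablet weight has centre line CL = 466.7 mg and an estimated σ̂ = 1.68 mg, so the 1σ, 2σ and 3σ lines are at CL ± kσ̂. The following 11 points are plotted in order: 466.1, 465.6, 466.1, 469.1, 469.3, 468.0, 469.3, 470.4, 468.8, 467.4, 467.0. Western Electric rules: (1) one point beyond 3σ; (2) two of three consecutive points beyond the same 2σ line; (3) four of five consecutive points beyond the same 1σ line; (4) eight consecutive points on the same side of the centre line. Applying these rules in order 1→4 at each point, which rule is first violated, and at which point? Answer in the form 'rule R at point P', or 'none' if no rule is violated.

Zone of each point (C = within 1σ̂, B = 1σ̂–2σ̂, A = 2σ̂–3σ̂, * = beyond 3σ̂; sign = side of CL): 1:-C, 2:-C, 3:-C, 4:+B, 5:+B, 6:+C, 7:+B, 8:+A, 9:+B, 10:+C, 11:+C
Rule 3 (four of five consecutive points beyond the same 1σ limit) is satisfied at point 8.

rule 3 at point 8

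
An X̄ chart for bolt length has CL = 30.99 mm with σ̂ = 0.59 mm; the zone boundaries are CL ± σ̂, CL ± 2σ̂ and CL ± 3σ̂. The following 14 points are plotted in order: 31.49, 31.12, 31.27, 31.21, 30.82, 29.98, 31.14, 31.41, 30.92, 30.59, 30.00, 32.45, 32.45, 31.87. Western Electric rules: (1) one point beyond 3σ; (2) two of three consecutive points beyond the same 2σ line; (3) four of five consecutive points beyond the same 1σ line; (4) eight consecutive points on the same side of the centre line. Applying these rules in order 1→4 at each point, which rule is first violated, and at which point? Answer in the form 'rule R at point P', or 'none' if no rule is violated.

rule 2 at point 13

Zone of each point (C = within 1σ̂, B = 1σ̂–2σ̂, A = 2σ̂–3σ̂, * = beyond 3σ̂; sign = side of CL): 1:+C, 2:+C, 3:+C, 4:+C, 5:-C, 6:-B, 7:+C, 8:+C, 9:-C, 10:-C, 11:-B, 12:+A, 13:+A, 14:+B
Rule 2 (two of three consecutive points beyond the same 2σ limit) is satisfied at point 13.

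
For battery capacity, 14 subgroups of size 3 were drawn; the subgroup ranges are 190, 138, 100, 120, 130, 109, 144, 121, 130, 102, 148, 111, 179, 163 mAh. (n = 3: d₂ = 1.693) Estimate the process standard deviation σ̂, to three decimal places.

79.529

R̄ = (190 + 138 + 100 + 120 + 130 + 109 + 144 + 121 + 130 + 102 + 148 + 111 + 179 + 163) / 14 = 134.6429
σ̂ = R̄ / d₂ = 134.6429 / 1.693 = 79.5292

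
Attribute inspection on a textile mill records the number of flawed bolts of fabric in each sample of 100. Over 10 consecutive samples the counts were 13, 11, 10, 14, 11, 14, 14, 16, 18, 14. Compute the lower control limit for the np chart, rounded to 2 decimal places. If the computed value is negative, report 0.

3.25

p̄ = Σdᵢ / (k·n) = 135 / (10 × 100) = 0.13500
LCL = np̄ − 3·√(np̄(1−p̄)) = 13.5000 − 3 × 3.4172 = 3.2483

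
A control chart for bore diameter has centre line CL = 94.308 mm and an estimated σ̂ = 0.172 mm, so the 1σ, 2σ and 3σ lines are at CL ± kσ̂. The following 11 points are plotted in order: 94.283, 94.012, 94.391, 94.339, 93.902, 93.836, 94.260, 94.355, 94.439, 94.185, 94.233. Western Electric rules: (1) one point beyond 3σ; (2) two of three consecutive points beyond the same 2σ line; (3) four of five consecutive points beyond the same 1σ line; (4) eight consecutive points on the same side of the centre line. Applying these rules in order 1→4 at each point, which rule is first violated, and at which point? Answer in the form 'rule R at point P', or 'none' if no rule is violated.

Zone of each point (C = within 1σ̂, B = 1σ̂–2σ̂, A = 2σ̂–3σ̂, * = beyond 3σ̂; sign = side of CL): 1:-C, 2:-B, 3:+C, 4:+C, 5:-A, 6:-A, 7:-C, 8:+C, 9:+C, 10:-C, 11:-C
Rule 2 (two of three consecutive points beyond the same 2σ limit) is satisfied at point 6.

rule 2 at point 6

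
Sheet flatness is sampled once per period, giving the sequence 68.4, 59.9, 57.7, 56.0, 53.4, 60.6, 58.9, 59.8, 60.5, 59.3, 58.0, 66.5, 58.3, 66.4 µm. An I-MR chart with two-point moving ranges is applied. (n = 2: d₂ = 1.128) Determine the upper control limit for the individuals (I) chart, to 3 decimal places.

X̄ = (68.4 + 59.9 + 57.7 + 56.0 + 53.4 + 60.6 + 58.9 + 59.8 + 60.5 + 59.3 + 58.0 + 66.5 + 58.3 + 66.4) / 14 = 60.2643
Moving ranges: 8.5, 2.2, 1.7, 2.6, 7.2, 1.7, 0.9, 0.7, 1.2, 1.3, 8.5, 8.2, 8.1; M̄R̄ = 52.8000 / 13 = 4.0615
UCL = X̄ + 3·M̄R̄/d₂ = 60.2643 + 3 × 4.0615 / 1.128 = 71.0662

71.066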